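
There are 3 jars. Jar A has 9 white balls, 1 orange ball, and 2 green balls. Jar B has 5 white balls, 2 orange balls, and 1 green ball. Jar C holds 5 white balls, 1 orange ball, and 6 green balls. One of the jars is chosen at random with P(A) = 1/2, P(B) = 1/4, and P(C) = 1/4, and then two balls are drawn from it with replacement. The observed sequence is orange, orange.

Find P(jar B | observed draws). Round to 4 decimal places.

Under each hypothesis, the probability of the observed sequence is: P(data | jar A) = (1/12)(1/12) = 1/144; P(data | jar B) = (2/8)(2/8) = 1/16; P(data | jar C) = (1/12)(1/12) = 1/144.
The prior-weighted likelihoods are 1/2 · 1/144 = 1/288, 1/4 · 1/16 = 1/64, 1/4 · 1/144 = 1/576; with total 1/48.
So P(jar B | data) = (1/64) / (1/48) = 3/4.

0.7500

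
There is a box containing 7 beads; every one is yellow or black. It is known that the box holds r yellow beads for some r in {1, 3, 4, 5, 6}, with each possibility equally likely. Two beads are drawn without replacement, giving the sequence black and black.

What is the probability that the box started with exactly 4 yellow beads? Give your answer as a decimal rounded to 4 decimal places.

0.1200

Under each hypothesis, the probability of the observed sequence is: P(data | r = 1) = (6/7)(5/6) = 5/7; P(data | r = 3) = (4/7)(3/6) = 2/7; P(data | r = 4) = (3/7)(2/6) = 1/7; P(data | r = 5) = (2/7)(1/6) = 1/21; P(data | r = 6) = (1/7)(0/6) = 0.
Multiplying each by its prior: 1/5 · 5/7 = 1/7, 1/5 · 2/7 = 2/35, 1/5 · 1/7 = 1/35, 1/5 · 1/21 = 1/105, 1/5 · 0 = 0; these sum to 5/21.
Therefore the posterior P(r = 4 | data) = (1/35) / (5/21) = 3/25.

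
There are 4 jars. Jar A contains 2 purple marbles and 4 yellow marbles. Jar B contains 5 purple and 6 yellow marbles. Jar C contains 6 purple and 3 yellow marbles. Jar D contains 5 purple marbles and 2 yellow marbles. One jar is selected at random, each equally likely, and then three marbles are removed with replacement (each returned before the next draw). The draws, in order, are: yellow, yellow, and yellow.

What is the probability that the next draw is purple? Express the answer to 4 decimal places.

Compute the likelihood of the observed sequence for each case: P(data | jar A) = (4/6)(4/6)(4/6) = 0.2963; P(data | jar B) = (6/11)(6/11)(6/11) = 0.16228; P(data | jar C) = (3/9)(3/9)(3/9) = 0.037037; P(data | jar D) = (2/7)(2/7)(2/7) = 0.023324.
Multiplying each by its prior: 1/4 · 0.2963 = 0.074074, 1/4 · 0.16228 = 0.040571, 1/4 · 0.037037 = 0.0092593, 1/4 · 0.023324 = 0.0058309; with total 0.12974.
Normalising, the posterior is P(jar A | data) = 0.57096, P(jar B | data) = 0.31272, P(jar C | data) = 0.07137, P(jar D | data) = 0.044945.
The predictive probability is P(purple next | data) = (1/3)(0.57096) + (5/11)(0.31272) + (2/3)(0.07137) + (5/7)(0.044945) = 0.41215.

0.4122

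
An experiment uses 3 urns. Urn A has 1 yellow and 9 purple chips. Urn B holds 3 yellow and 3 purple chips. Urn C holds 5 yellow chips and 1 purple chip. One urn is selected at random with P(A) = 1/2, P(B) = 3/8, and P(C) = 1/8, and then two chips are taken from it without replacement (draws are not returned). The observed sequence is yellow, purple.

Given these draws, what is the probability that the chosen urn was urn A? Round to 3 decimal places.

Compute the likelihood of the observed sequence for each case: P(data | urn A) = (1/10)(9/9) = 1/10; P(data | urn B) = (3/6)(3/5) = 3/10; P(data | urn C) = (5/6)(1/5) = 1/6.
The prior-weighted likelihoods are 1/2 · 1/10 = 1/20, 3/8 · 3/10 = 9/80, 1/8 · 1/6 = 1/48; these sum to 11/60.
Hence P(urn A | data) = (1/20) / (11/60) = 3/11.

0.273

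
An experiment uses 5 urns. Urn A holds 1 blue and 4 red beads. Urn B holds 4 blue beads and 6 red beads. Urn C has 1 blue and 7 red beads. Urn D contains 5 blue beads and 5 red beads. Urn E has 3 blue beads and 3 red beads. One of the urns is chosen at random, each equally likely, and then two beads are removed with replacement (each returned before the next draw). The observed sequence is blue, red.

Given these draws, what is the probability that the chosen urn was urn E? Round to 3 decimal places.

0.248

Compute the likelihood of the observed sequence for each case: P(data | urn A) = (1/5)(4/5) = 0.16; P(data | urn B) = (4/10)(6/10) = 0.24; P(data | urn C) = (1/8)(7/8) = 0.10938; P(data | urn D) = (5/10)(5/10) = 0.25; P(data | urn E) = (3/6)(3/6) = 0.25.
Multiplying each by its prior: 1/5 · 0.16 = 0.032, 1/5 · 0.24 = 0.048, 1/5 · 0.10938 = 0.021875, 1/5 · 0.25 = 0.05, 1/5 · 0.25 = 0.05; with total 0.20187.
Hence P(urn E | data) = (0.05) / (0.20187) = 0.24768.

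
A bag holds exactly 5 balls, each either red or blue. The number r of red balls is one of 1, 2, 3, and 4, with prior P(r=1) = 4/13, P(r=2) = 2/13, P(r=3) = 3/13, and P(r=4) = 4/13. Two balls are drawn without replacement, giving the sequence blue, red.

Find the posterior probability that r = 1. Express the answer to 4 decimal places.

0.2581

The likelihood of the observed sequence under each hypothesis: P(data | r = 1) = (4/5)(1/4) = 1/5; P(data | r = 2) = (3/5)(2/4) = 3/10; P(data | r = 3) = (2/5)(3/4) = 3/10; P(data | r = 4) = (1/5)(4/4) = 1/5.
The prior-weighted likelihoods are 4/13 · 1/5 = 4/65, 2/13 · 3/10 = 3/65, 3/13 · 3/10 = 9/130, 4/13 · 1/5 = 4/65; summing to 31/130.
Hence P(r = 1 | data) = (4/65) / (31/130) = 8/31.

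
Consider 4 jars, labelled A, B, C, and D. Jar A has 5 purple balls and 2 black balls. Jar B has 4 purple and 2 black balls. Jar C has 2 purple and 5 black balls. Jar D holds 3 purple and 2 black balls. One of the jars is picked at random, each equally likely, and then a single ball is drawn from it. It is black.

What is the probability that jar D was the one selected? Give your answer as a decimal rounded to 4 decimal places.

Under each hypothesis, the probability of this draw is: P(data | jar A) = (2/7) = 2/7; P(data | jar B) = (2/6) = 1/3; P(data | jar C) = (5/7) = 5/7; P(data | jar D) = (2/5) = 2/5.
Weighting by the prior gives 1/4 · 2/7 = 1/14, 1/4 · 1/3 = 1/12, 1/4 · 5/7 = 5/28, 1/4 · 2/5 = 1/10; these sum to 13/30.
By Bayes' rule, P(jar D | data) = (1/10) / (13/30) = 3/13.

0.2308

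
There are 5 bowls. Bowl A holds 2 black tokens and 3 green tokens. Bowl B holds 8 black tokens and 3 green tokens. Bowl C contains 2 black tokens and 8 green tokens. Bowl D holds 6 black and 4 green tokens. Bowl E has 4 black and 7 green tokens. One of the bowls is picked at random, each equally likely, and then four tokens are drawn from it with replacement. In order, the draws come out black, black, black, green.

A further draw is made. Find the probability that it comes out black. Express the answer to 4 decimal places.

For each hypothesis, P(data | H) works out to: P(data | bowl A) = (2/5)(2/5)(2/5)(3/5) = 0.0384; P(data | bowl B) = (8/11)(8/11)(8/11)(3/11) = 0.10491; P(data | bowl C) = (2/10)(2/10)(2/10)(8/10) = 0.0064; P(data | bowl D) = (6/10)(6/10)(6/10)(4/10) = 0.0864; P(data | bowl E) = (4/11)(4/11)(4/11)(7/11) = 0.030599.
Weighting by the prior gives 1/5 · 0.0384 = 0.00768, 1/5 · 0.10491 = 0.020982, 1/5 · 0.0064 = 0.00128, 1/5 · 0.0864 = 0.01728, 1/5 · 0.030599 = 0.0061198; summing to 0.053342.
The posterior is then P(bowl A | data) = 0.14398, P(bowl B | data) = 0.39335, P(bowl C | data) = 0.023996, P(bowl D | data) = 0.32395, P(bowl E | data) = 0.11473.
Averaging over the posterior, P(black next | data) = (2/5)(0.14398) + (8/11)(0.39335) + (1/5)(0.023996) + (3/5)(0.32395) + (4/11)(0.11473) = 0.58455.

0.5846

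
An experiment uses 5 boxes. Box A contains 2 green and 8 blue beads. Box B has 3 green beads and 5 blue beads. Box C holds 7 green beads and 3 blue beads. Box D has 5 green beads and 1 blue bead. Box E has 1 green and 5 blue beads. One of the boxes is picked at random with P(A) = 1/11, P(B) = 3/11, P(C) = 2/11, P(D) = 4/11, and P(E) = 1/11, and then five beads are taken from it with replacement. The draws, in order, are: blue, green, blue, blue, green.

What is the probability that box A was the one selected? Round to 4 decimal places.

0.1145

The likelihood of the observed sequence under each hypothesis: P(data | box A) = (8/10)(2/10)(8/10)(8/10)(2/10) = 0.02048; P(data | box B) = (5/8)(3/8)(5/8)(5/8)(3/8) = 0.034332; P(data | box C) = (3/10)(7/10)(3/10)(3/10)(7/10) = 0.01323; P(data | box D) = (1/6)(5/6)(1/6)(1/6)(5/6) = 0.003215; P(data | box E) = (5/6)(1/6)(5/6)(5/6)(1/6) = 0.016075.
Weighting by the prior gives 1/11 · 0.02048 = 0.0018618, 3/11 · 0.034332 = 0.0093633, 2/11 · 0.01323 = 0.0024055, 4/11 · 0.003215 = 0.0011691, 1/11 · 0.016075 = 0.0014614; with total 0.016261.
Therefore the posterior P(box A | data) = (0.0018618) / (0.016261) = 0.1145.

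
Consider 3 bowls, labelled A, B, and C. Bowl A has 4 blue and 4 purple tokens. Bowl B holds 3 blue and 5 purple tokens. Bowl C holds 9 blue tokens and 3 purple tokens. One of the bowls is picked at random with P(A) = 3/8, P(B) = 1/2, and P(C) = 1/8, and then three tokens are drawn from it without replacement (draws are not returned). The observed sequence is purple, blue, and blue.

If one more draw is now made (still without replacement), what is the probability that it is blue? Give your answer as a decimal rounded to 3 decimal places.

0.390

Under each hypothesis, the probability of the observed sequence is: P(data | bowl A) = (4/8)(4/7)(3/6) = 0.14286; P(data | bowl B) = (5/8)(3/7)(2/6) = 0.089286; P(data | bowl C) = (3/12)(9/11)(8/10) = 0.16364.
Multiplying each by its prior: 3/8 · 0.14286 = 0.053571, 1/2 · 0.089286 = 0.044643, 1/8 · 0.16364 = 0.020455; summing to 0.11867.
The posterior is then P(bowl A | data) = 0.45144, P(bowl B | data) = 0.3762, P(bowl C | data) = 0.17237.
The predictive probability is P(blue next | data) = (2/5)(0.45144) + (1/5)(0.3762) + (7/9)(0.17237) = 0.38988.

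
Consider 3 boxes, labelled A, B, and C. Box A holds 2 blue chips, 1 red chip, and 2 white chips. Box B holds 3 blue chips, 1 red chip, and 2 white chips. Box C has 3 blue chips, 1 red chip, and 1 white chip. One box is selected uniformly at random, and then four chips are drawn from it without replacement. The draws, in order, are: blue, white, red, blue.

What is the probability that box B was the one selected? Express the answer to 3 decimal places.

Compute the likelihood of the observed sequence for each case: P(data | box A) = (2/5)(2/4)(1/3)(1/2) = 1/30; P(data | box B) = (3/6)(2/5)(1/4)(2/3) = 1/30; P(data | box C) = (3/5)(1/4)(1/3)(2/2) = 1/20.
The prior-weighted likelihoods are 1/3 · 1/30 = 1/90, 1/3 · 1/30 = 1/90, 1/3 · 1/20 = 1/60; summing to 7/180.
Hence P(box B | data) = (1/90) / (7/180) = 2/7.

0.286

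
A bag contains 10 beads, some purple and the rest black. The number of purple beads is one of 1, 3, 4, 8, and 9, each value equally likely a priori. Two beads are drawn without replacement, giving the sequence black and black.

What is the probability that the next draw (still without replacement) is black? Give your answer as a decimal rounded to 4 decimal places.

0.7140

The likelihood of the observed sequence under each hypothesis: P(data | r = 1) = (9/10)(8/9) = 4/5; P(data | r = 3) = (7/10)(6/9) = 7/15; P(data | r = 4) = (6/10)(5/9) = 1/3; P(data | r = 8) = (2/10)(1/9) = 1/45; P(data | r = 9) = (1/10)(0/9) = 0.
The prior-weighted likelihoods are 1/5 · 4/5 = 4/25, 1/5 · 7/15 = 7/75, 1/5 · 1/3 = 1/15, 1/5 · 1/45 = 1/225, 1/5 · 0 = 0; with total 73/225.
Normalising, the posterior is P(r = 1 | data) = 36/73, P(r = 3 | data) = 21/73, P(r = 4 | data) = 15/73, P(r = 8 | data) = 1/73, P(r = 9 | data) = 0.
The predictive probability is P(black next | data) = (7/8)(36/73) + (5/8)(21/73) + (1/2)(15/73) + (0)(1/73) = 417/584.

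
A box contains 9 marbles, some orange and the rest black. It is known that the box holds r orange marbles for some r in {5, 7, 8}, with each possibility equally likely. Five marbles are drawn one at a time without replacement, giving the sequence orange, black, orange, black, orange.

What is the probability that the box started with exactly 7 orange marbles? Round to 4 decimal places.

Compute the likelihood of the observed sequence for each case: P(data | r = 5) = (5/9)(4/8)(4/7)(3/6)(3/5) = 1/21; P(data | r = 7) = (7/9)(2/8)(6/7)(1/6)(5/5) = 1/36; P(data | r = 8) = (8/9)(1/8)(7/7)(0/6) = 0.
Weighting by the prior gives 1/3 · 1/21 = 1/63, 1/3 · 1/36 = 1/108, 1/3 · 0 = 0; these sum to 19/756.
So P(r = 7 | data) = (1/108) / (19/756) = 7/19.

0.3684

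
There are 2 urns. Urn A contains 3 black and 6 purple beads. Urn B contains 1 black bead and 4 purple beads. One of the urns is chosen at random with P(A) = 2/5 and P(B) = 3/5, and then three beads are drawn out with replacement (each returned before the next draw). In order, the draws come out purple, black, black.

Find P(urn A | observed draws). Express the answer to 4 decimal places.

0.6068

Compute the likelihood of the observed sequence for each case: P(data | urn A) = (6/9)(3/9)(3/9) = 0.074074; P(data | urn B) = (4/5)(1/5)(1/5) = 0.032.
The prior-weighted likelihoods are 2/5 · 0.074074 = 0.02963, 3/5 · 0.032 = 0.0192; summing to 0.04883.
So P(urn A | data) = (0.02963) / (0.04883) = 0.6068.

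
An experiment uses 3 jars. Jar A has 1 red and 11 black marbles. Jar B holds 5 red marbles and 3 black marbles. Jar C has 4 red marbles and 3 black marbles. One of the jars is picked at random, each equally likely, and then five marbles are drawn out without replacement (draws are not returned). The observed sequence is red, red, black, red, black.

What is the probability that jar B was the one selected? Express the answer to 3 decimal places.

0.484

The likelihood of the observed sequence under each hypothesis: P(data | jar A) = (1/12)(0/11) = 0; P(data | jar B) = (5/8)(4/7)(3/6)(3/5)(2/4) = 3/56; P(data | jar C) = (4/7)(3/6)(3/5)(2/4)(2/3) = 2/35.
Multiplying each by its prior: 1/3 · 0 = 0, 1/3 · 3/56 = 1/56, 1/3 · 2/35 = 2/105; with total 31/840.
So P(jar B | data) = (1/56) / (31/840) = 15/31.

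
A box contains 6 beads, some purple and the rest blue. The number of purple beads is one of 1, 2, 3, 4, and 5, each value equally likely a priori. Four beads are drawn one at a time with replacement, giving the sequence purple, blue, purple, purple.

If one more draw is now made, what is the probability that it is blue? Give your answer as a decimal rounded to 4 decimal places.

0.3491

For each hypothesis, P(data | H) works out to: P(data | r = 1) = (1/6)(5/6)(1/6)(1/6) = 0.003858; P(data | r = 2) = (2/6)(4/6)(2/6)(2/6) = 0.024691; P(data | r = 3) = (3/6)(3/6)(3/6)(3/6) = 0.0625; P(data | r = 4) = (4/6)(2/6)(4/6)(4/6) = 0.098765; P(data | r = 5) = (5/6)(1/6)(5/6)(5/6) = 0.096451.
The prior-weighted likelihoods are 1/5 · 0.003858 = 0.0007716, 1/5 · 0.024691 = 0.0049383, 1/5 · 0.0625 = 0.0125, 1/5 · 0.098765 = 0.019753, 1/5 · 0.096451 = 0.01929; these sum to 0.057253.
Normalising, the posterior is P(r = 1 | data) = 0.013477, P(r = 2 | data) = 0.086253, P(r = 3 | data) = 0.21833, P(r = 4 | data) = 0.34501, P(r = 5 | data) = 0.33693.
So P(blue next | data) = Σ P(blue next | H) P(H | data) = (5/6)(0.013477) + (2/3)(0.086253) + (1/2)(0.21833) + (1/3)(0.34501) + (1/6)(0.33693) = 0.34906.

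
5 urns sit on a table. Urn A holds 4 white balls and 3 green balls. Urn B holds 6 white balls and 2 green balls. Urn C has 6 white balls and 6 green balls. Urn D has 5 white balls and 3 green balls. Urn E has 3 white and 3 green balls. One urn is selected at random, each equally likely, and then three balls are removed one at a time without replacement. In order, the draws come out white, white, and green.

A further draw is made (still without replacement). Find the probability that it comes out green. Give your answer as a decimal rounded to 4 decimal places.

0.4523

Under each hypothesis, the probability of the observed sequence is: P(data | urn A) = (4/7)(3/6)(3/5) = 0.17143; P(data | urn B) = (6/8)(5/7)(2/6) = 0.17857; P(data | urn C) = (6/12)(5/11)(6/10) = 0.13636; P(data | urn D) = (5/8)(4/7)(3/6) = 0.17857; P(data | urn E) = (3/6)(2/5)(3/4) = 0.15.
Multiplying each by its prior: 1/5 · 0.17143 = 0.034286, 1/5 · 0.17857 = 0.035714, 1/5 · 0.13636 = 0.027273, 1/5 · 0.17857 = 0.035714, 1/5 · 0.15 = 0.03; these sum to 0.16299.
The posterior is then P(urn A | data) = 0.21036, P(urn B | data) = 0.21912, P(urn C | data) = 0.16733, P(urn D | data) = 0.21912, P(urn E | data) = 0.18406.
So P(green next | data) = Σ P(green next | H) P(H | data) = (1/2)(0.21036) + (1/5)(0.21912) + (5/9)(0.16733) + (2/5)(0.21912) + (2/3)(0.18406) = 0.45232.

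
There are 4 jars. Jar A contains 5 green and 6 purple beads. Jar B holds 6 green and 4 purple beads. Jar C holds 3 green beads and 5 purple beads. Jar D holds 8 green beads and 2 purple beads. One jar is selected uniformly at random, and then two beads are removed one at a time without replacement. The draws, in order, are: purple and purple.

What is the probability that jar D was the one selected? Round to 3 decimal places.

0.028

Under each hypothesis, the probability of the observed sequence is: P(data | jar A) = (6/11)(5/10) = 0.27273; P(data | jar B) = (4/10)(3/9) = 0.13333; P(data | jar C) = (5/8)(4/7) = 0.35714; P(data | jar D) = (2/10)(1/9) = 0.022222.
The prior-weighted likelihoods are 1/4 · 0.27273 = 0.068182, 1/4 · 0.13333 = 0.033333, 1/4 · 0.35714 = 0.089286, 1/4 · 0.022222 = 0.0055556; with total 0.19636.
By Bayes' rule, P(jar D | data) = (0.0055556) / (0.19636) = 0.028293.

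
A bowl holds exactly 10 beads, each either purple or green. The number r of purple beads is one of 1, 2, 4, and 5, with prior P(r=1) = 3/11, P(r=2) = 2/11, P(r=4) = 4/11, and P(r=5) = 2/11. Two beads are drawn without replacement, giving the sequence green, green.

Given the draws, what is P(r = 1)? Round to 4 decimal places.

Compute the likelihood of the observed sequence for each case: P(data | r = 1) = (9/10)(8/9) = 4/5; P(data | r = 2) = (8/10)(7/9) = 28/45; P(data | r = 4) = (6/10)(5/9) = 1/3; P(data | r = 5) = (5/10)(4/9) = 2/9.
The prior-weighted likelihoods are 3/11 · 4/5 = 12/55, 2/11 · 28/45 = 56/495, 4/11 · 1/3 = 4/33, 2/11 · 2/9 = 4/99; summing to 244/495.
Therefore the posterior P(r = 1 | data) = (12/55) / (244/495) = 27/61.

0.4426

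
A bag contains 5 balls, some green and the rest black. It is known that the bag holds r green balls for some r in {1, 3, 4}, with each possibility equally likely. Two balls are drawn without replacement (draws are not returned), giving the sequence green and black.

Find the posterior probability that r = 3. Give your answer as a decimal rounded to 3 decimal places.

0.429

Under each hypothesis, the probability of the observed sequence is: P(data | r = 1) = (1/5)(4/4) = 1/5; P(data | r = 3) = (3/5)(2/4) = 3/10; P(data | r = 4) = (4/5)(1/4) = 1/5.
Weighting by the prior gives 1/3 · 1/5 = 1/15, 1/3 · 3/10 = 1/10, 1/3 · 1/5 = 1/15; with total 7/30.
By Bayes' rule, P(r = 3 | data) = (1/10) / (7/30) = 3/7.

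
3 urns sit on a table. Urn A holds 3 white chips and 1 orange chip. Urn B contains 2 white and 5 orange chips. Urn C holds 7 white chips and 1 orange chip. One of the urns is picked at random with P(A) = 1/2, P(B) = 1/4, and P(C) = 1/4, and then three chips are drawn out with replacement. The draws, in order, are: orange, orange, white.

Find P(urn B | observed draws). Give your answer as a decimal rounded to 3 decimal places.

0.576

The likelihood of the observed sequence under each hypothesis: P(data | urn A) = (1/4)(1/4)(3/4) = 0.046875; P(data | urn B) = (5/7)(5/7)(2/7) = 0.14577; P(data | urn C) = (1/8)(1/8)(7/8) = 0.013672.
Multiplying each by its prior: 1/2 · 0.046875 = 0.023438, 1/4 · 0.14577 = 0.036443, 1/4 · 0.013672 = 0.003418; these sum to 0.063299.
By Bayes' rule, P(urn B | data) = (0.036443) / (0.063299) = 0.57573.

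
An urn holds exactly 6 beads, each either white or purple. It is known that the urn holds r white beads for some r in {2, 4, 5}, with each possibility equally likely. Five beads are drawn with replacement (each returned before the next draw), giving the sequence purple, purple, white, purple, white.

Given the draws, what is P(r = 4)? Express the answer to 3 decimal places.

The likelihood of the observed sequence under each hypothesis: P(data | r = 2) = (4/6)(4/6)(2/6)(4/6)(2/6) = 0.032922; P(data | r = 4) = (2/6)(2/6)(4/6)(2/6)(4/6) = 0.016461; P(data | r = 5) = (1/6)(1/6)(5/6)(1/6)(5/6) = 0.003215.
Multiplying each by its prior: 1/3 · 0.032922 = 0.010974, 1/3 · 0.016461 = 0.005487, 1/3 · 0.003215 = 0.0010717; with total 0.017533.
So P(r = 4 | data) = (0.005487) / (0.017533) = 0.31296.

0.313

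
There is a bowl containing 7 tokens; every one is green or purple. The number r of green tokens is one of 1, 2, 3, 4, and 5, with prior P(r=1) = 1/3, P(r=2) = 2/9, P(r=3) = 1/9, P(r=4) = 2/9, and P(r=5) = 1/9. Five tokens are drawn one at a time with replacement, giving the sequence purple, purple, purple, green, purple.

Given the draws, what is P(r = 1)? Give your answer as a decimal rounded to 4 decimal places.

0.4932

Under each hypothesis, the probability of the observed sequence is: P(data | r = 1) = (6/7)(6/7)(6/7)(1/7)(6/7) = 0.077111; P(data | r = 2) = (5/7)(5/7)(5/7)(2/7)(5/7) = 0.074374; P(data | r = 3) = (4/7)(4/7)(4/7)(3/7)(4/7) = 0.045695; P(data | r = 4) = (3/7)(3/7)(3/7)(4/7)(3/7) = 0.019278; P(data | r = 5) = (2/7)(2/7)(2/7)(5/7)(2/7) = 0.0047599.
Multiplying each by its prior: 1/3 · 0.077111 = 0.025704, 2/9 · 0.074374 = 0.016528, 1/9 · 0.045695 = 0.0050772, 2/9 · 0.019278 = 0.0042839, 1/9 · 0.0047599 = 0.00052888; summing to 0.052121.
Therefore the posterior P(r = 1 | data) = (0.025704) / (0.052121) = 0.49315.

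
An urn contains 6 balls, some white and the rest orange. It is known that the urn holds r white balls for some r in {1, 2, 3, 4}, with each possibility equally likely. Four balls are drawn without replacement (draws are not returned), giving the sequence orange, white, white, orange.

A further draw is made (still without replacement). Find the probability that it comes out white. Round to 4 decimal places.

0.5000

Compute the likelihood of the observed sequence for each case: P(data | r = 1) = (5/6)(1/5)(0/4) = 0; P(data | r = 2) = (4/6)(2/5)(1/4)(3/3) = 1/15; P(data | r = 3) = (3/6)(3/5)(2/4)(2/3) = 1/10; P(data | r = 4) = (2/6)(4/5)(3/4)(1/3) = 1/15.
The prior-weighted likelihoods are 1/4 · 0 = 0, 1/4 · 1/15 = 1/60, 1/4 · 1/10 = 1/40, 1/4 · 1/15 = 1/60; these sum to 7/120.
The posterior is then P(r = 1 | data) = 0, P(r = 2 | data) = 2/7, P(r = 3 | data) = 3/7, P(r = 4 | data) = 2/7.
Averaging over the posterior, P(white next | data) = (0)(2/7) + (1/2)(3/7) + (1)(2/7) = 1/2.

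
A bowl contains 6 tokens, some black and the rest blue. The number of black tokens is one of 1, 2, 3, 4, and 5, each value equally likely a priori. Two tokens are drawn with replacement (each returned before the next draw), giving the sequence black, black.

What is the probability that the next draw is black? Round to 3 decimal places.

Compute the likelihood of the observed sequence for each case: P(data | r = 1) = (1/6)(1/6) = 1/36; P(data | r = 2) = (2/6)(2/6) = 1/9; P(data | r = 3) = (3/6)(3/6) = 1/4; P(data | r = 4) = (4/6)(4/6) = 4/9; P(data | r = 5) = (5/6)(5/6) = 25/36.
Multiplying each by its prior: 1/5 · 1/36 = 1/180, 1/5 · 1/9 = 1/45, 1/5 · 1/4 = 1/20, 1/5 · 4/9 = 4/45, 1/5 · 25/36 = 5/36; summing to 11/36.
The posterior is then P(r = 1 | data) = 1/55, P(r = 2 | data) = 4/55, P(r = 3 | data) = 9/55, P(r = 4 | data) = 16/55, P(r = 5 | data) = 5/11.
So P(black next | data) = Σ P(black next | H) P(H | data) = (1/6)(1/55) + (1/3)(4/55) + (1/2)(9/55) + (2/3)(16/55) + (5/6)(5/11) = 15/22.

0.682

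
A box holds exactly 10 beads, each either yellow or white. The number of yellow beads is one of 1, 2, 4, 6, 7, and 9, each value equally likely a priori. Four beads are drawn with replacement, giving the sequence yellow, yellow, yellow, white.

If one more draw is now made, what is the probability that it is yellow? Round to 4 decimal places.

0.6697

The likelihood of the observed sequence under each hypothesis: P(data | r = 1) = (1/10)(1/10)(1/10)(9/10) = 0.0009; P(data | r = 2) = (2/10)(2/10)(2/10)(8/10) = 0.0064; P(data | r = 4) = (4/10)(4/10)(4/10)(6/10) = 0.0384; P(data | r = 6) = (6/10)(6/10)(6/10)(4/10) = 0.0864; P(data | r = 7) = (7/10)(7/10)(7/10)(3/10) = 0.1029; P(data | r = 9) = (9/10)(9/10)(9/10)(1/10) = 0.0729.
The prior-weighted likelihoods are 1/6 · 0.0009 = 0.00015, 1/6 · 0.0064 = 0.0010667, 1/6 · 0.0384 = 0.0064, 1/6 · 0.0864 = 0.0144, 1/6 · 0.1029 = 0.01715, 1/6 · 0.0729 = 0.01215; these sum to 0.051317.
Dividing through by the total gives posterior P(r = 1 | data) = 0.002923, P(r = 2 | data) = 0.020786, P(r = 4 | data) = 0.12472, P(r = 6 | data) = 0.28061, P(r = 7 | data) = 0.3342, P(r = 9 | data) = 0.23677.
Averaging over the posterior, P(yellow next | data) = (1/10)(0.002923) + (1/5)(0.020786) + (2/5)(0.12472) + (3/5)(0.28061) + (7/10)(0.3342) + (9/10)(0.23677) = 0.66973.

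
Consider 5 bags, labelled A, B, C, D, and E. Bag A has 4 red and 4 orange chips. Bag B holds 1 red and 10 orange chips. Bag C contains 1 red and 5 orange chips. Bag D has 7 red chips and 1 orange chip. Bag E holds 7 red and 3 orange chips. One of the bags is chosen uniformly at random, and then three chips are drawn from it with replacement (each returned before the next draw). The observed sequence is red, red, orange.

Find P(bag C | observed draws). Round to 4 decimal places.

For each hypothesis, P(data | H) works out to: P(data | bag A) = (4/8)(4/8)(4/8) = 0.125; P(data | bag B) = (1/11)(1/11)(10/11) = 0.0075131; P(data | bag C) = (1/6)(1/6)(5/6) = 0.023148; P(data | bag D) = (7/8)(7/8)(1/8) = 0.095703; P(data | bag E) = (7/10)(7/10)(3/10) = 0.147.
The prior-weighted likelihoods are 1/5 · 0.125 = 0.025, 1/5 · 0.0075131 = 0.0015026, 1/5 · 0.023148 = 0.0046296, 1/5 · 0.095703 = 0.019141, 1/5 · 0.147 = 0.0294; summing to 0.079673.
Therefore the posterior P(bag C | data) = (0.0046296) / (0.079673) = 0.058108.

0.0581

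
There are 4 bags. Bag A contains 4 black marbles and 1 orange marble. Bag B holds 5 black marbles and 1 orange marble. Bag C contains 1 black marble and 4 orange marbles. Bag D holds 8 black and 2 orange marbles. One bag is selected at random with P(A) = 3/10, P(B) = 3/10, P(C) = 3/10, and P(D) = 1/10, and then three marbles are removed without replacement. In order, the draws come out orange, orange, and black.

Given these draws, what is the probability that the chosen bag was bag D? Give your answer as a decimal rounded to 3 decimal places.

0.036

Compute the likelihood of the observed sequence for each case: P(data | bag A) = (1/5)(0/4) = 0; P(data | bag B) = (1/6)(0/5) = 0; P(data | bag C) = (4/5)(3/4)(1/3) = 1/5; P(data | bag D) = (2/10)(1/9)(8/8) = 1/45.
Weighting by the prior gives 3/10 · 0 = 0, 3/10 · 0 = 0, 3/10 · 1/5 = 3/50, 1/10 · 1/45 = 1/450; summing to 14/225.
Therefore the posterior P(bag D | data) = (1/450) / (14/225) = 1/28.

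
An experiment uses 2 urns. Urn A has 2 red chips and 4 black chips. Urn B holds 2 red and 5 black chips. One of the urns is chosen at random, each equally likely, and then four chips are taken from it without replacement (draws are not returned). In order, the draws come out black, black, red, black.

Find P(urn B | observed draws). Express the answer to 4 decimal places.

0.5172

Compute the likelihood of the observed sequence for each case: P(data | urn A) = (4/6)(3/5)(2/4)(2/3) = 2/15; P(data | urn B) = (5/7)(4/6)(2/5)(3/4) = 1/7.
Multiplying each by its prior: 1/2 · 2/15 = 1/15, 1/2 · 1/7 = 1/14; summing to 29/210.
Therefore the posterior P(urn B | data) = (1/14) / (29/210) = 15/29.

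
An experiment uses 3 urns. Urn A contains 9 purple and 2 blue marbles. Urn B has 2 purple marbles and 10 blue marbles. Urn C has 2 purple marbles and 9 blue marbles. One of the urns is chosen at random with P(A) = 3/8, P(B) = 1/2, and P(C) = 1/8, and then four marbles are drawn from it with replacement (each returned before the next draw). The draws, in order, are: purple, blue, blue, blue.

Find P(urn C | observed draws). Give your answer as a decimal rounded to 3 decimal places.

For each hypothesis, P(data | H) works out to: P(data | urn A) = (9/11)(2/11)(2/11)(2/11) = 0.0049177; P(data | urn B) = (2/12)(10/12)(10/12)(10/12) = 0.096451; P(data | urn C) = (2/11)(9/11)(9/11)(9/11) = 0.099583.
The prior-weighted likelihoods are 3/8 · 0.0049177 = 0.0018441, 1/2 · 0.096451 = 0.048225, 1/8 · 0.099583 = 0.012448; with total 0.062517.
By Bayes' rule, P(urn C | data) = (0.012448) / (0.062517) = 0.19911.

0.199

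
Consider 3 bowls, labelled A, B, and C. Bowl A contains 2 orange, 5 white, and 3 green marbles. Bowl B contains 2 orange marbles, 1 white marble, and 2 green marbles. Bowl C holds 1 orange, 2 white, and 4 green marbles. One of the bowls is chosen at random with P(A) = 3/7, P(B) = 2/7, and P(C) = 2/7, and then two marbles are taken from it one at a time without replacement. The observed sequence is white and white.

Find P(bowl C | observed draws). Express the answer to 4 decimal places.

0.1250

For each hypothesis, P(data | H) works out to: P(data | bowl A) = (5/10)(4/9) = 2/9; P(data | bowl B) = (1/5)(0/4) = 0; P(data | bowl C) = (2/7)(1/6) = 1/21.
Weighting by the prior gives 3/7 · 2/9 = 2/21, 2/7 · 0 = 0, 2/7 · 1/21 = 2/147; these sum to 16/147.
Therefore the posterior P(bowl C | data) = (2/147) / (16/147) = 1/8.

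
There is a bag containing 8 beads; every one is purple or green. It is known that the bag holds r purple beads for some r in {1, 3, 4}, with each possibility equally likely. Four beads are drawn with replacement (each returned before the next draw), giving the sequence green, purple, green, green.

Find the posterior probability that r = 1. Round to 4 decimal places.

0.3522

Under each hypothesis, the probability of the observed sequence is: P(data | r = 1) = (7/8)(1/8)(7/8)(7/8) = 0.08374; P(data | r = 3) = (5/8)(3/8)(5/8)(5/8) = 0.091553; P(data | r = 4) = (4/8)(4/8)(4/8)(4/8) = 0.0625.
The prior-weighted likelihoods are 1/3 · 0.08374 = 0.027913, 1/3 · 0.091553 = 0.030518, 1/3 · 0.0625 = 0.020833; these sum to 0.079264.
By Bayes' rule, P(r = 1 | data) = (0.027913) / (0.079264) = 0.35216.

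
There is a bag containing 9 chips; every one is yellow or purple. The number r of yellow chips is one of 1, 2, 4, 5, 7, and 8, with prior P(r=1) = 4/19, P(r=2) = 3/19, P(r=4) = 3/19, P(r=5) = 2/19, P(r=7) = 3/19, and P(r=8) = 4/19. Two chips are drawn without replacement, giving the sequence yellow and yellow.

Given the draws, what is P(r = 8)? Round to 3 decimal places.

0.519

The likelihood of the observed sequence under each hypothesis: P(data | r = 1) = (1/9)(0/8) = 0; P(data | r = 2) = (2/9)(1/8) = 1/36; P(data | r = 4) = (4/9)(3/8) = 1/6; P(data | r = 5) = (5/9)(4/8) = 5/18; P(data | r = 7) = (7/9)(6/8) = 7/12; P(data | r = 8) = (8/9)(7/8) = 7/9.
Weighting by the prior gives 4/19 · 0 = 0, 3/19 · 1/36 = 1/228, 3/19 · 1/6 = 1/38, 2/19 · 5/18 = 5/171, 3/19 · 7/12 = 7/76, 4/19 · 7/9 = 28/171; with total 6/19.
Therefore the posterior P(r = 8 | data) = (28/171) / (6/19) = 14/27.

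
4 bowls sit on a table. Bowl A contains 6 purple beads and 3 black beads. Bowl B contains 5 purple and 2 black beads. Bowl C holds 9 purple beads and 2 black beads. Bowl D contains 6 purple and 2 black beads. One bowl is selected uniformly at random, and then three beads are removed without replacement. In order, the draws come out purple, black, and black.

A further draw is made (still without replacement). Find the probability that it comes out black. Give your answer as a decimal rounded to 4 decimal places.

The likelihood of the observed sequence under each hypothesis: P(data | bowl A) = (6/9)(3/8)(2/7) = 0.071429; P(data | bowl B) = (5/7)(2/6)(1/5) = 0.047619; P(data | bowl C) = (9/11)(2/10)(1/9) = 0.018182; P(data | bowl D) = (6/8)(2/7)(1/6) = 0.035714.
Multiplying each by its prior: 1/4 · 0.071429 = 0.017857, 1/4 · 0.047619 = 0.011905, 1/4 · 0.018182 = 0.0045455, 1/4 · 0.035714 = 0.0089286; summing to 0.043236.
Dividing through by the total gives posterior P(bowl A | data) = 0.41302, P(bowl B | data) = 0.27534, P(bowl C | data) = 0.10513, P(bowl D | data) = 0.20651.
The predictive probability is P(black next | data) = (1/6)(0.41302) + (0)(0.27534) + (0)(0.10513) + (0)(0.20651) = 0.068836.

0.0688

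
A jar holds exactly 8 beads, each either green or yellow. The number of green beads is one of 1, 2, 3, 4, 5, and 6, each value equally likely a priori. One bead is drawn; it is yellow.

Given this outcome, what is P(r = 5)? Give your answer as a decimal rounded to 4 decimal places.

The likelihood of this draw under each hypothesis: P(data | r = 1) = (7/8) = 7/8; P(data | r = 2) = (6/8) = 3/4; P(data | r = 3) = (5/8) = 5/8; P(data | r = 4) = (4/8) = 1/2; P(data | r = 5) = (3/8) = 3/8; P(data | r = 6) = (2/8) = 1/4.
Multiplying each by its prior: 1/6 · 7/8 = 7/48, 1/6 · 3/4 = 1/8, 1/6 · 5/8 = 5/48, 1/6 · 1/2 = 1/12, 1/6 · 3/8 = 1/16, 1/6 · 1/4 = 1/24; summing to 9/16.
Therefore the posterior P(r = 5 | data) = (1/16) / (9/16) = 1/9.

0.1111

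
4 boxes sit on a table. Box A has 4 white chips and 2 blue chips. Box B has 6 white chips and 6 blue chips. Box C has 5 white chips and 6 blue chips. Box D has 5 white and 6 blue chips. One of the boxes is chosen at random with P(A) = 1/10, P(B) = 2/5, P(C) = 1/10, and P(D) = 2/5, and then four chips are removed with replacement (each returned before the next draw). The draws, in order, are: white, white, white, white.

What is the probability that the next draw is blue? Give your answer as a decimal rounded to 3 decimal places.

0.465

Under each hypothesis, the probability of the observed sequence is: P(data | box A) = (4/6)(4/6)(4/6)(4/6) = 0.19753; P(data | box B) = (6/12)(6/12)(6/12)(6/12) = 0.0625; P(data | box C) = (5/11)(5/11)(5/11)(5/11) = 0.042688; P(data | box D) = (5/11)(5/11)(5/11)(5/11) = 0.042688.
The prior-weighted likelihoods are 1/10 · 0.19753 = 0.019753, 2/5 · 0.0625 = 0.025, 1/10 · 0.042688 = 0.0042688, 2/5 · 0.042688 = 0.017075; with total 0.066097.
Dividing through by the total gives posterior P(box A | data) = 0.29885, P(box B | data) = 0.37823, P(box C | data) = 0.064584, P(box D | data) = 0.25834.
Averaging over the posterior, P(blue next | data) = (1/3)(0.29885) + (1/2)(0.37823) + (6/11)(0.064584) + (6/11)(0.25834) = 0.46487.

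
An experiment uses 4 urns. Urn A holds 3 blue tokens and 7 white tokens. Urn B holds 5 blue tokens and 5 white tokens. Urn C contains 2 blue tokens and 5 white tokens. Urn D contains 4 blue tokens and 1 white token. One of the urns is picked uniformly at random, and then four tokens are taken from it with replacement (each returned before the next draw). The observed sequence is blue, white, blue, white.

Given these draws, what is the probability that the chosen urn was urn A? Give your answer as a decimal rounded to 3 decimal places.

For each hypothesis, P(data | H) works out to: P(data | urn A) = (3/10)(7/10)(3/10)(7/10) = 0.0441; P(data | urn B) = (5/10)(5/10)(5/10)(5/10) = 0.0625; P(data | urn C) = (2/7)(5/7)(2/7)(5/7) = 0.041649; P(data | urn D) = (4/5)(1/5)(4/5)(1/5) = 0.0256.
Weighting by the prior gives 1/4 · 0.0441 = 0.011025, 1/4 · 0.0625 = 0.015625, 1/4 · 0.041649 = 0.010412, 1/4 · 0.0256 = 0.0064; summing to 0.043462.
So P(urn A | data) = (0.011025) / (0.043462) = 0.25367.

0.254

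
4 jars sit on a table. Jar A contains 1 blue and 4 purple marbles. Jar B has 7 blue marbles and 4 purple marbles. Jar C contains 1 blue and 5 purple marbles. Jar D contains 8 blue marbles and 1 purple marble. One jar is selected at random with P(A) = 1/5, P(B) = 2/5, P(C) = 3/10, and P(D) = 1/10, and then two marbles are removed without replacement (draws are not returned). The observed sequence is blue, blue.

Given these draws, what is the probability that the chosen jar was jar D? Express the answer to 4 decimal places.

0.3374

Compute the likelihood of the observed sequence for each case: P(data | jar A) = (1/5)(0/4) = 0; P(data | jar B) = (7/11)(6/10) = 0.38182; P(data | jar C) = (1/6)(0/5) = 0; P(data | jar D) = (8/9)(7/8) = 0.77778.
Weighting by the prior gives 1/5 · 0 = 0, 2/5 · 0.38182 = 0.15273, 3/10 · 0 = 0, 1/10 · 0.77778 = 0.077778; these sum to 0.23051.
Hence P(jar D | data) = (0.077778) / (0.23051) = 0.33742.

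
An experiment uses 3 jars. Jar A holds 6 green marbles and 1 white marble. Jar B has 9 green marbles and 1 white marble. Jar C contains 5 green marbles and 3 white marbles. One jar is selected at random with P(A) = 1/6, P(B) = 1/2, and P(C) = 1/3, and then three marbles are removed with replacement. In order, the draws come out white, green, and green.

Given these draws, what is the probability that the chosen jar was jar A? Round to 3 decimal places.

Under each hypothesis, the probability of the observed sequence is: P(data | jar A) = (1/7)(6/7)(6/7) = 0.10496; P(data | jar B) = (1/10)(9/10)(9/10) = 0.081; P(data | jar C) = (3/8)(5/8)(5/8) = 0.14648.
The prior-weighted likelihoods are 1/6 · 0.10496 = 0.017493, 1/2 · 0.081 = 0.0405, 1/3 · 0.14648 = 0.048828; these sum to 0.10682.
Therefore the posterior P(jar A | data) = (0.017493) / (0.10682) = 0.16376.

0.164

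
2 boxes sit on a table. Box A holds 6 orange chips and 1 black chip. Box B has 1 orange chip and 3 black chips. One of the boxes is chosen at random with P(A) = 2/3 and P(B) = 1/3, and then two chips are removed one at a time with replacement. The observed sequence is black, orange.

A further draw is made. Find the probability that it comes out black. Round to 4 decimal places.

The likelihood of the observed sequence under each hypothesis: P(data | box A) = (1/7)(6/7) = 6/49; P(data | box B) = (3/4)(1/4) = 3/16.
The prior-weighted likelihoods are 2/3 · 6/49 = 4/49, 1/3 · 3/16 = 1/16; summing to 113/784.
Dividing through by the total gives posterior P(box A | data) = 0.56637, P(box B | data) = 0.43363.
Averaging over the posterior, P(black next | data) = (1/7)(0.56637) + (3/4)(0.43363) = 0.40613.

0.4061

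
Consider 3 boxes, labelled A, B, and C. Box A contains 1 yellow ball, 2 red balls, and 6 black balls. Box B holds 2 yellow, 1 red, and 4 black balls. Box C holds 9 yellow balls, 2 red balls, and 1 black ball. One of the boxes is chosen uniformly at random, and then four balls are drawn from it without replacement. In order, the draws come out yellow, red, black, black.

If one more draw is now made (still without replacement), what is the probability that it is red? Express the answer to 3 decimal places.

0.082

The likelihood of the observed sequence under each hypothesis: P(data | box A) = (1/9)(2/8)(6/7)(5/6) = 0.019841; P(data | box B) = (2/7)(1/6)(4/5)(3/4) = 0.028571; P(data | box C) = (9/12)(2/11)(1/10)(0/9) = 0.
The prior-weighted likelihoods are 1/3 · 0.019841 = 0.0066138, 1/3 · 0.028571 = 0.0095238, 1/3 · 0 = 0; summing to 0.016138.
Dividing through by the total gives posterior P(box A | data) = 0.40984, P(box B | data) = 0.59016, P(box C | data) = 0.
So P(red next | data) = Σ P(red next | H) P(H | data) = (1/5)(0.40984) + (0)(0.59016) = 0.081967.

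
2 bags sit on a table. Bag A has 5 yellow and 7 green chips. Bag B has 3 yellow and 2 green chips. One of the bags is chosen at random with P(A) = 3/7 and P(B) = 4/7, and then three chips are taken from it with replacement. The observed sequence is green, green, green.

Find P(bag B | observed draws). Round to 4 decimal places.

Under each hypothesis, the probability of the observed sequence is: P(data | bag A) = (7/12)(7/12)(7/12) = 0.1985; P(data | bag B) = (2/5)(2/5)(2/5) = 0.064.
The prior-weighted likelihoods are 3/7 · 0.1985 = 0.085069, 4/7 · 0.064 = 0.036571; with total 0.12164.
So P(bag B | data) = (0.036571) / (0.12164) = 0.30065.

0.3007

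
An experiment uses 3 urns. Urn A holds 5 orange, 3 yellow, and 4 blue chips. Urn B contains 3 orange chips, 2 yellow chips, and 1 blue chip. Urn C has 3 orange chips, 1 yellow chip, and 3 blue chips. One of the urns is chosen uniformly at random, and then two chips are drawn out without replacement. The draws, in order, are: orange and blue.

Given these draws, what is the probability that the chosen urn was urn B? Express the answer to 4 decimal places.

0.2147

The likelihood of the observed sequence under each hypothesis: P(data | urn A) = (5/12)(4/11) = 0.15152; P(data | urn B) = (3/6)(1/5) = 0.1; P(data | urn C) = (3/7)(3/6) = 0.21429.
The prior-weighted likelihoods are 1/3 · 0.15152 = 0.050505, 1/3 · 0.1 = 0.033333, 1/3 · 0.21429 = 0.071429; these sum to 0.15527.
So P(urn B | data) = (0.033333) / (0.15527) = 0.21468.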